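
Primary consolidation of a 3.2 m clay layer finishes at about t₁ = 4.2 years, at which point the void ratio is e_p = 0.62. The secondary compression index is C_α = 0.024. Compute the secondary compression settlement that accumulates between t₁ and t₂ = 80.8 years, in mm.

S_s ≈ 60.9 mm

Secondary compression: S_s = C_α·H/(1+e_p)·log₁₀(t₂/t₁)
S_s = 0.024×3.2/(1+0.62)×log₁₀(80.8/4.2)
    = 0.04741 × 1.284 = 0.06088 m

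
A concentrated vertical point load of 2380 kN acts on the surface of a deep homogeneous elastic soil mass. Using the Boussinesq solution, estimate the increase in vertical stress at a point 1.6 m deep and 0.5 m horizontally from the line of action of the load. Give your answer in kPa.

Δσ_z ≈ 352 kPa

Boussinesq vertical stress below a point load on an elastic half-space:
Δσ_z = 3P/(2πz²) · [1 + (r/z)²]^(−5/2)
r/z = 0.5/1.6 = 0.3125; [1+(r/z)²]^(−5/2) = 0.7922.
Δσ_z = 3×2380/(2π×1.6²) × 0.7922 = 443.89 × 0.7922 = 351.6 kPa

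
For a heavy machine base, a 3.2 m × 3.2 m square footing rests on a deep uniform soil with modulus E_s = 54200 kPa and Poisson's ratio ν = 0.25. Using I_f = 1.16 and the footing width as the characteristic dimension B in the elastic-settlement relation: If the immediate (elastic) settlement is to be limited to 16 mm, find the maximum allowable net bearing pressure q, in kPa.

q ≈ 249 kPa

S_e = q·B·(1−ν²)/E_s · I_f  ⇒  q = S_e·E_s / (B·(1−ν²)·I_f).
q = 0.016 × 54200 / (3.2 × 0.9375 × 1.16) = 249.2 kPa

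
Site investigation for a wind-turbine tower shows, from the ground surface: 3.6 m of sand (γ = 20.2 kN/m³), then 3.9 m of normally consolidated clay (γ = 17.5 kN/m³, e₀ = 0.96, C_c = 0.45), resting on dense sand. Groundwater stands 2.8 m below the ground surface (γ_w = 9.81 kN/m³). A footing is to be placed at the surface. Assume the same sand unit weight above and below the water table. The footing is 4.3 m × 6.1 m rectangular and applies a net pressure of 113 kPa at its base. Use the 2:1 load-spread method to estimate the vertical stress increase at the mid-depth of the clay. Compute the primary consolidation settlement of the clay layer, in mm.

Mid-depth of clay below the ground surface: z = 3.6 + 3.9/2 = 5.55 m.
Total vertical stress at mid-clay: σ_v = 20.2×3.6 + 17.5×1.95 = 106.84 kPa.
Pore pressure: u = 9.81×(5.55 − 2.8) = 26.978 kPa.
Initial effective stress: σ'_0 = σ_v − u = 106.84 − 26.978 = 79.862 kPa.
Stress increase at mid-clay by the 2:1 spreading method:
Δσ = qBL/((B+z)(L+z)) = 113×4.3×6.1/((4.3+5.55)(6.1+5.55)) = 25.829 kPa
Final effective stress: σ'_f = σ'_0 + Δσ = 79.862 + 25.829 = 105.69 kPa.
Normally consolidated clay, so the full stress increment lies on the virgin compression line:
S_c = C_c·H/(1+e₀)·log₁₀(σ'_f/σ'_0) = 0.45×3.9/(1+0.96)×log₁₀(105.69/79.862)
    = 0.89541 × 0.12169 = 0.109 m

S_c ≈ 109 mm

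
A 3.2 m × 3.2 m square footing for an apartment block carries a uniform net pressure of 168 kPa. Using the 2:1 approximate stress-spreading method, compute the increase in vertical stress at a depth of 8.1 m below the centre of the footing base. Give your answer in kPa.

Δσ_z ≈ 13.5 kPa

By the 2:1 method the load spreads at 1 horizontal : 2 vertical, so at depth z the loaded area has grown by z in each plan dimension:
Δσ = qBL/((B+z)(L+z)) = 168×3.2×3.2/((3.2+8.1)(3.2+8.1)) = 13.473 kPa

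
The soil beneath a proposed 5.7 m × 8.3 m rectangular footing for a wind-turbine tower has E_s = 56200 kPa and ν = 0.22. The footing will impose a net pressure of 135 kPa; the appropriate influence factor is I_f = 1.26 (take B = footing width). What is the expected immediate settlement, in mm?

Immediate (elastic) settlement: S_e = q·B·(1−ν²)/E_s · I_f.
S_e = 135 × 5.7 × (1 − 0.22²) / 56200 × 1.26
    = 135 × 5.7 × 0.9516 / 56200 × 1.26
    = 0.01642 m = 16.42 mm

S_e ≈ 16.4 mm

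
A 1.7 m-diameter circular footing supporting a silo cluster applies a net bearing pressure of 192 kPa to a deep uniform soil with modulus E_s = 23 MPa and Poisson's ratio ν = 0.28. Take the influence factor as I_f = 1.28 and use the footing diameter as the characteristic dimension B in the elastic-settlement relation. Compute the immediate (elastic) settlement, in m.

Immediate (elastic) settlement: S_e = q·B·(1−ν²)/E_s · I_f.
E_s = 23 MPa = 23000 kPa.
S_e = 192 × 1.7 × (1 − 0.28²) / 23000 × 1.28
    = 192 × 1.7 × 0.9216 / 23000 × 1.28
    = 0.01674 m

S_e ≈ 0.0167 m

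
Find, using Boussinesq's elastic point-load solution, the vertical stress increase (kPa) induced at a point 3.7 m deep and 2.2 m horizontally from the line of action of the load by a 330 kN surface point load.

Δσ_z ≈ 5.4 kPa

Boussinesq vertical stress below a point load on an elastic half-space:
Δσ_z = 3P/(2πz²) · [1 + (r/z)²]^(−5/2)
r/z = 2.2/3.7 = 0.59459; [1+(r/z)²]^(−5/2) = 0.46916.
Δσ_z = 3×330/(2π×3.7²) × 0.46916 = 11.509 × 0.46916 = 5.4 kPa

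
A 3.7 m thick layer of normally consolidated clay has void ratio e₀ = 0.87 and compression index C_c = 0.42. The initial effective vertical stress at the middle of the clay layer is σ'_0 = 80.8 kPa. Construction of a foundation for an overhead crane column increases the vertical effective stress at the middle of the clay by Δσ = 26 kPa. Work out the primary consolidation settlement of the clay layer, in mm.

Final effective stress: σ'_f = σ'_0 + Δσ = 80.8 + 26 = 106.8 kPa.
Normally consolidated clay, so the full stress increment lies on the virgin compression line:
S_c = C_c·H/(1+e₀)·log₁₀(σ'_f/σ'_0) = 0.42×3.7/(1+0.87)×log₁₀(106.8/80.8)
    = 0.83102 × 0.12116 = 0.1007 m

S_c ≈ 101 mm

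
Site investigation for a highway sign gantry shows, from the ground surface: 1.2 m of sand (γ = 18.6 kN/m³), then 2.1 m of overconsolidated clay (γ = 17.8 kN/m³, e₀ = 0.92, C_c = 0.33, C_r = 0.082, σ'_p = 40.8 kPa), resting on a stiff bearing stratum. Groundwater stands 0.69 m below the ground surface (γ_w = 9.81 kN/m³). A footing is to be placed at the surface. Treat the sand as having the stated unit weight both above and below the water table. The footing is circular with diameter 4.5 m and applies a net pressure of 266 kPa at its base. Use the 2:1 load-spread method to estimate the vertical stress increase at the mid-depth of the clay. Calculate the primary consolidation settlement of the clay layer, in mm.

Mid-depth of clay below the ground surface: z = 1.2 + 2.1/2 = 2.25 m.
Total vertical stress at mid-clay: σ_v = 18.6×1.2 + 17.8×1.05 = 41.01 kPa.
Pore pressure: u = 9.81×(2.25 − 0.69) = 15.304 kPa.
Initial effective stress: σ'_0 = σ_v − u = 41.01 − 15.304 = 25.706 kPa.
Stress increase at mid-clay by the 2:1 spreading method:
Δσ ≈ qD²/(D+z)² = 266×4.5²/(4.5+2.25)² = 118.22 kPa
Final effective stress: σ'_f = 25.706 + 118.22 = 143.93 kPa.
σ'_f = 143.93 > σ'_p = 40.8 kPa, so the stress path crosses the preconsolidation pressure — recompression up to σ'_p, then virgin compression beyond:
S_c = H/(1+e₀)·[C_r·log₁₀(σ'_p/σ'_0) + C_c·log₁₀(σ'_f/σ'_p)]
    = 2.1/1.92 × [0.082×log₁₀(40.8/25.706) + 0.33×log₁₀(143.93/40.8)]
    = 1.0938 × [0.016451 + 0.18067] = 0.2156 m

S_c ≈ 216 mm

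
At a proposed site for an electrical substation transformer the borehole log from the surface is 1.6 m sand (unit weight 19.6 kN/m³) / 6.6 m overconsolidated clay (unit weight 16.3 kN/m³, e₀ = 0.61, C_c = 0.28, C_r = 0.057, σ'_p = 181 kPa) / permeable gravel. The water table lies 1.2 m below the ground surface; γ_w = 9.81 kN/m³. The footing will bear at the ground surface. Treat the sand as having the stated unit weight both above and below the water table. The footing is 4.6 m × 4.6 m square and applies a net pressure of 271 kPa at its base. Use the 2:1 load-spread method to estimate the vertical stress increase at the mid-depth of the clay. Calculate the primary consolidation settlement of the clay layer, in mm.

Mid-depth of clay below the ground surface: z = 1.6 + 6.6/2 = 4.9 m.
Total vertical stress at mid-clay: σ_v = 19.6×1.6 + 16.3×3.3 = 85.15 kPa.
Pore pressure: u = 9.81×(4.9 − 1.2) = 36.297 kPa.
Initial effective stress: σ'_0 = σ_v − u = 85.15 − 36.297 = 48.853 kPa.
Stress increase at mid-clay by the 2:1 spreading method:
Δσ = qBL/((B+z)(L+z)) = 271×4.6×4.6/((4.6+4.9)(4.6+4.9)) = 63.539 kPa
Final effective stress: σ'_f = 48.853 + 63.539 = 112.39 kPa.
σ'_f = 112.39 ≤ σ'_p = 181 kPa, so the clay remains overconsolidated and only the recompression index applies:
S_c = C_r·H/(1+e₀)·log₁₀(σ'_f/σ'_0) = 0.057×6.6/1.61×log₁₀(112.39/48.853)
    = 0.23367 × 0.36184 = 0.08455 m

S_c ≈ 84.5 mm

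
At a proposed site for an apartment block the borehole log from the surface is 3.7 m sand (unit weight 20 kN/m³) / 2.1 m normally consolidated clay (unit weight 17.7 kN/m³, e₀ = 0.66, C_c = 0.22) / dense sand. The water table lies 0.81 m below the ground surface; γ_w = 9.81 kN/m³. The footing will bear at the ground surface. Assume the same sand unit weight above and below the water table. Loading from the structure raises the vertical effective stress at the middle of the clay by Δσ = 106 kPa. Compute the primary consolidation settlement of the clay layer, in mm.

S_c ≈ 131 mm

Mid-depth of clay below the ground surface: z = 3.7 + 2.1/2 = 4.75 m.
Total vertical stress at mid-clay: σ_v = 20×3.7 + 17.7×1.05 = 92.585 kPa.
Pore pressure: u = 9.81×(4.75 − 0.81) = 38.651 kPa.
Initial effective stress: σ'_0 = σ_v − u = 92.585 − 38.651 = 53.934 kPa.
Final effective stress: σ'_f = σ'_0 + Δσ = 53.934 + 106 = 159.93 kPa.
Normally consolidated clay, so the full stress increment lies on the virgin compression line:
S_c = C_c·H/(1+e₀)·log₁₀(σ'_f/σ'_0) = 0.22×2.1/(1+0.66)×log₁₀(159.93/53.934)
    = 0.27831 × 0.47207 = 0.1314 m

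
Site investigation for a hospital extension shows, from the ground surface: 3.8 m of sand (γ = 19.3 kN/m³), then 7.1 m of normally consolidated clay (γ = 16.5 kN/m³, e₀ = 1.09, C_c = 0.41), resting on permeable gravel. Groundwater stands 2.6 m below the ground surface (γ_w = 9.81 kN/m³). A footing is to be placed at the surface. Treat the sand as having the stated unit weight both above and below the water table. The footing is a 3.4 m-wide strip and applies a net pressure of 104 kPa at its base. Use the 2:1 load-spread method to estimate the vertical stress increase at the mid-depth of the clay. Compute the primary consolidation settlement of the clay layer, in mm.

Mid-depth of clay below the ground surface: z = 3.8 + 7.1/2 = 7.35 m.
Total vertical stress at mid-clay: σ_v = 19.3×3.8 + 16.5×3.55 = 131.91 kPa.
Pore pressure: u = 9.81×(7.35 − 2.6) = 46.598 kPa.
Initial effective stress: σ'_0 = σ_v − u = 131.91 − 46.598 = 85.312 kPa.
Stress increase at mid-clay by the 2:1 spreading method:
Δσ = qB/(B+z) = 104×3.4/(3.4+7.35) = 32.893 kPa
Final effective stress: σ'_f = σ'_0 + Δσ = 85.312 + 32.893 = 118.2 kPa.
Normally consolidated clay, so the full stress increment lies on the virgin compression line:
S_c = C_c·H/(1+e₀)·log₁₀(σ'_f/σ'_0) = 0.41×7.1/(1+1.09)×log₁₀(118.2/85.312)
    = 1.3928 × 0.14161 = 0.1972 m

S_c ≈ 197 mm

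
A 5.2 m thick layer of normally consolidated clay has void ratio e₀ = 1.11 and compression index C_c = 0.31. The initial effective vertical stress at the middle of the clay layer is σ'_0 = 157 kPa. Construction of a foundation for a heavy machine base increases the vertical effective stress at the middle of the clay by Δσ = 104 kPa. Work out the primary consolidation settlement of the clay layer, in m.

S_c ≈ 0.169 m

Final effective stress: σ'_f = σ'_0 + Δσ = 157 + 104 = 261 kPa.
Normally consolidated clay, so the full stress increment lies on the virgin compression line:
S_c = C_c·H/(1+e₀)·log₁₀(σ'_f/σ'_0) = 0.31×5.2/(1+1.11)×log₁₀(261/157)
    = 0.76398 × 0.22074 = 0.1686 m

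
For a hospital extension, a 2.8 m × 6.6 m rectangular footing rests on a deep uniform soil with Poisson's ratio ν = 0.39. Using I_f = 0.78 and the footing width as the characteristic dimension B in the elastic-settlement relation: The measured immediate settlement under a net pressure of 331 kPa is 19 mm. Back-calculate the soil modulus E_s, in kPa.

E_s ≈ 32300 kPa

S_e = q·B·(1−ν²)/E_s · I_f  ⇒  E_s = q·B·(1−ν²)·I_f / S_e.
E_s = 331 × 2.8 × 0.8479 × 0.78 / 0.019 = 32260 kPa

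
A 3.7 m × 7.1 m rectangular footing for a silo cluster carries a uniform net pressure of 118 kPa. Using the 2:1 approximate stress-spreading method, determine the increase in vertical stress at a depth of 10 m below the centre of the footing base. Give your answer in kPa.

Δσ_z ≈ 13.2 kPa

By the 2:1 method the load spreads at 1 horizontal : 2 vertical, so at depth z the loaded area has grown by z in each plan dimension:
Δσ = qBL/((B+z)(L+z)) = 118×3.7×7.1/((3.7+10)(7.1+10)) = 13.232 kPa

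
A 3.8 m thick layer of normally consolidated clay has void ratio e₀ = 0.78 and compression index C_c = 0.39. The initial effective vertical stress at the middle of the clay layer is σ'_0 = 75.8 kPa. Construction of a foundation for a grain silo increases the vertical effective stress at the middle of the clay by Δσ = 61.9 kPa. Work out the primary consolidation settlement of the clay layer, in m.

S_c ≈ 0.216 m

Final effective stress: σ'_f = σ'_0 + Δσ = 75.8 + 61.9 = 137.7 kPa.
Normally consolidated clay, so the full stress increment lies on the virgin compression line:
S_c = C_c·H/(1+e₀)·log₁₀(σ'_f/σ'_0) = 0.39×3.8/(1+0.78)×log₁₀(137.7/75.8)
    = 0.83258 × 0.25926 = 0.2159 m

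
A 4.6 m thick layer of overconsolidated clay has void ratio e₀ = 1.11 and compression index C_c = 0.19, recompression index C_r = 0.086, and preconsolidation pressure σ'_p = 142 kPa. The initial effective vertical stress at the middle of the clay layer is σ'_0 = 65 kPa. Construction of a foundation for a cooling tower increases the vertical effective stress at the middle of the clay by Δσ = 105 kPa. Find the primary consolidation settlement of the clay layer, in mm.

Final effective stress: σ'_f = 65 + 105 = 170 kPa.
σ'_f = 170 > σ'_p = 142 kPa, so the stress path crosses the preconsolidation pressure — recompression up to σ'_p, then virgin compression beyond:
S_c = H/(1+e₀)·[C_r·log₁₀(σ'_p/σ'_0) + C_c·log₁₀(σ'_f/σ'_p)]
    = 4.6/2.11 × [0.086×log₁₀(142/65) + 0.19×log₁₀(170/142)]
    = 2.1801 × [0.029186 + 0.014851] = 0.09601 m

S_c ≈ 96 mm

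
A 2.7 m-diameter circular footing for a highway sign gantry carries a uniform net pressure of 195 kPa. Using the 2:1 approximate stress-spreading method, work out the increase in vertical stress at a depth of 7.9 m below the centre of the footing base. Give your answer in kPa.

By the 2:1 method the load spreads at 1 horizontal : 2 vertical, so at depth z the loaded area has grown by z in each plan dimension:
Δσ ≈ qD²/(D+z)² = 195×2.7²/(2.7+7.9)² = 12.652 kPa

Δσ_z ≈ 12.7 kPa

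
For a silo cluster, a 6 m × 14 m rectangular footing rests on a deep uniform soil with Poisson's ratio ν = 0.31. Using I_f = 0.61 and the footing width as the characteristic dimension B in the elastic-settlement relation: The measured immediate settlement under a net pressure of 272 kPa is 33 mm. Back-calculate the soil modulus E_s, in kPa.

E_s ≈ 27300 kPa

S_e = q·B·(1−ν²)/E_s · I_f  ⇒  E_s = q·B·(1−ν²)·I_f / S_e.
E_s = 272 × 6 × 0.9039 × 0.61 / 0.033 = 27270 kPa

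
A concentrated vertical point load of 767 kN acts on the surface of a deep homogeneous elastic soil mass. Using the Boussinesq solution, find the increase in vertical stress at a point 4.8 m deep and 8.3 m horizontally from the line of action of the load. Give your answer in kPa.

Δσ_z ≈ 0.5 kPa

Boussinesq vertical stress below a point load on an elastic half-space:
Δσ_z = 3P/(2πz²) · [1 + (r/z)²]^(−5/2)
r/z = 8.3/4.8 = 1.7292; [1+(r/z)²]^(−5/2) = 0.031446.
Δσ_z = 3×767/(2π×4.8²) × 0.031446 = 15.895 × 0.031446 = 0.4998 kPa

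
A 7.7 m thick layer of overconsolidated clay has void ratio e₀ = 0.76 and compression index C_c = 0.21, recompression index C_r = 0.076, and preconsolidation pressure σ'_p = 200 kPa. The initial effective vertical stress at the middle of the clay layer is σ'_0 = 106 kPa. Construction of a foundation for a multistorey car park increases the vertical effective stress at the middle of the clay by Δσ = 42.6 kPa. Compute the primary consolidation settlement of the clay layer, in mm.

S_c ≈ 48.8 mm

Final effective stress: σ'_f = 106 + 42.6 = 148.6 kPa.
σ'_f = 148.6 ≤ σ'_p = 200 kPa, so the clay remains overconsolidated and only the recompression index applies:
S_c = C_r·H/(1+e₀)·log₁₀(σ'_f/σ'_0) = 0.076×7.7/1.76×log₁₀(148.6/106)
    = 0.3325 × 0.14671 = 0.04878 m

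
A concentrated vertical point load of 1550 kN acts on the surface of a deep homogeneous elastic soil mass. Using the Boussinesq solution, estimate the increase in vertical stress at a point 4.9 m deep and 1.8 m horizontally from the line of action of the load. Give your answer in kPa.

Δσ_z ≈ 22.5 kPa

Boussinesq vertical stress below a point load on an elastic half-space:
Δσ_z = 3P/(2πz²) · [1 + (r/z)²]^(−5/2)
r/z = 1.8/4.9 = 0.36735; [1+(r/z)²]^(−5/2) = 0.72873.
Δσ_z = 3×1550/(2π×4.9²) × 0.72873 = 30.823 × 0.72873 = 22.46 kPa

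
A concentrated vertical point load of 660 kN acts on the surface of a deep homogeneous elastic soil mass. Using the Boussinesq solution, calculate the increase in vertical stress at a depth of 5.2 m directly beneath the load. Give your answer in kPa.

Boussinesq vertical stress below a point load on an elastic half-space:
Δσ_z = 3P/(2πz²) · [1 + (r/z)²]^(−5/2)
r/z = 0/5.2 = 0; [1+(r/z)²]^(−5/2) = 1.
Δσ_z = 3×660/(2π×5.2²) × 1 = 11.654 × 1 = 11.65 kPa

Δσ_z ≈ 11.7 kPa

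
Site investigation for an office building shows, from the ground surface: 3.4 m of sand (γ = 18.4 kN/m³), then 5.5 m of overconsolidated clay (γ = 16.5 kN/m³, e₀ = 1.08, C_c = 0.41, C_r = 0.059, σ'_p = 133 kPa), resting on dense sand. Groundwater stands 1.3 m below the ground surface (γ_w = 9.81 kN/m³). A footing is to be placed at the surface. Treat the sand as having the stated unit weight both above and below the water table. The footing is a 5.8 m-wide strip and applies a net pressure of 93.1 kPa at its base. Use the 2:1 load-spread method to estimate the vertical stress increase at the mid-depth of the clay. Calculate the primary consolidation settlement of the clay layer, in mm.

S_c ≈ 37.9 mm

Mid-depth of clay below the ground surface: z = 3.4 + 5.5/2 = 6.15 m.
Total vertical stress at mid-clay: σ_v = 18.4×3.4 + 16.5×2.75 = 107.94 kPa.
Pore pressure: u = 9.81×(6.15 − 1.3) = 47.578 kPa.
Initial effective stress: σ'_0 = σ_v − u = 107.94 − 47.578 = 60.362 kPa.
Stress increase at mid-clay by the 2:1 spreading method:
Δσ = qB/(B+z) = 93.1×5.8/(5.8+6.15) = 45.187 kPa
Final effective stress: σ'_f = 60.362 + 45.187 = 105.55 kPa.
σ'_f = 105.55 ≤ σ'_p = 133 kPa, so the clay remains overconsolidated and only the recompression index applies:
S_c = C_r·H/(1+e₀)·log₁₀(σ'_f/σ'_0) = 0.059×5.5/2.08×log₁₀(105.55/60.362)
    = 0.15601 × 0.24269 = 0.03786 m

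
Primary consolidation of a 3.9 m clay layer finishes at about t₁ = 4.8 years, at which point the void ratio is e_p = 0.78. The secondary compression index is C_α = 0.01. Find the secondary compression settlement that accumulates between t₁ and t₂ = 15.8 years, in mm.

Secondary compression: S_s = C_α·H/(1+e_p)·log₁₀(t₂/t₁)
S_s = 0.01×3.9/(1+0.78)×log₁₀(15.8/4.8)
    = 0.02191 × 0.5174 = 0.01134 m

S_s ≈ 11.3 mm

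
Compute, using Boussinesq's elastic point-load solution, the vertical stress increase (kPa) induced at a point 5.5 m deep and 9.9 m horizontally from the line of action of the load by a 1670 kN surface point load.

Δσ_z ≈ 0.712 kPa

Boussinesq vertical stress below a point load on an elastic half-space:
Δσ_z = 3P/(2πz²) · [1 + (r/z)²]^(−5/2)
r/z = 9.9/5.5 = 1.8; [1+(r/z)²]^(−5/2) = 0.027014.
Δσ_z = 3×1670/(2π×5.5²) × 0.027014 = 26.359 × 0.027014 = 0.7121 kPa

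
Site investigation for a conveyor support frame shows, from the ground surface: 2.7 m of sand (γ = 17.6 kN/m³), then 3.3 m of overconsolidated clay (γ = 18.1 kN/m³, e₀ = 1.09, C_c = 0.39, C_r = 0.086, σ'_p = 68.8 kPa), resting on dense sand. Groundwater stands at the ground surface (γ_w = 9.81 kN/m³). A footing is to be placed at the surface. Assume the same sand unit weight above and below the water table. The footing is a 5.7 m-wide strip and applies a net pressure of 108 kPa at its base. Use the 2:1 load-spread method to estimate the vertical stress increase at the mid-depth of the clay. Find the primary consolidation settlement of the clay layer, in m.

Mid-depth of clay below the ground surface: z = 2.7 + 3.3/2 = 4.35 m.
Total vertical stress at mid-clay: σ_v = 17.6×2.7 + 18.1×1.65 = 77.385 kPa.
Pore pressure: u = 9.81×(4.35 − 0) = 42.673 kPa.
Initial effective stress: σ'_0 = σ_v − u = 77.385 − 42.673 = 34.712 kPa.
Stress increase at mid-clay by the 2:1 spreading method:
Δσ = qB/(B+z) = 108×5.7/(5.7+4.35) = 61.254 kPa
Final effective stress: σ'_f = 34.712 + 61.254 = 95.966 kPa.
σ'_f = 95.966 > σ'_p = 68.8 kPa, so the stress path crosses the preconsolidation pressure — recompression up to σ'_p, then virgin compression beyond:
S_c = H/(1+e₀)·[C_r·log₁₀(σ'_p/σ'_0) + C_c·log₁₀(σ'_f/σ'_p)]
    = 3.3/2.09 × [0.086×log₁₀(68.8/34.712) + 0.39×log₁₀(95.966/68.8)]
    = 1.5789 × [0.025551 + 0.056366] = 0.1293 m

S_c ≈ 0.129 m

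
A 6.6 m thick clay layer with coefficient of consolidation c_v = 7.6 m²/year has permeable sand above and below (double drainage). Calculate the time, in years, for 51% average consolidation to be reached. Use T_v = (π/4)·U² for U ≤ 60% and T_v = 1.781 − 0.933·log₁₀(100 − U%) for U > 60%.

t ≈ 0.293 years

Drainage path length: H_d = H/2 = 3.3 m (double drainage).
U ≤ 60%: T_v = (π/4)·U² = (π/4)×0.51² = 0.20428.
t = T_v·H_d²/c_v = 0.20428×3.3²/7.6 = 0.2927 years.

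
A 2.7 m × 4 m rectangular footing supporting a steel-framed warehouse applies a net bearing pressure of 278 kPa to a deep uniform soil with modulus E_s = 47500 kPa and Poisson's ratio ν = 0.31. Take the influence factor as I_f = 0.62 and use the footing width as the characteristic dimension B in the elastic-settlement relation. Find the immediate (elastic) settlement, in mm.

Immediate (elastic) settlement: S_e = q·B·(1−ν²)/E_s · I_f.
S_e = 278 × 2.7 × (1 − 0.31²) / 47500 × 0.62
    = 278 × 2.7 × 0.9039 / 47500 × 0.62
    = 0.008856 m = 8.856 mm

S_e ≈ 8.86 mm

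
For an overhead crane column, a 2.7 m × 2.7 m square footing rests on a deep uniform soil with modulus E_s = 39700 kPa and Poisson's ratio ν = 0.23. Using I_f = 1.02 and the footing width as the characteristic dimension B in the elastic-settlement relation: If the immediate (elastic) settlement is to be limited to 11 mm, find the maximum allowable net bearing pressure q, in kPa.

S_e = q·B·(1−ν²)/E_s · I_f  ⇒  q = S_e·E_s / (B·(1−ν²)·I_f).
q = 0.011 × 39700 / (2.7 × 0.9471 × 1.02) = 167.4 kPa

q ≈ 167 kPa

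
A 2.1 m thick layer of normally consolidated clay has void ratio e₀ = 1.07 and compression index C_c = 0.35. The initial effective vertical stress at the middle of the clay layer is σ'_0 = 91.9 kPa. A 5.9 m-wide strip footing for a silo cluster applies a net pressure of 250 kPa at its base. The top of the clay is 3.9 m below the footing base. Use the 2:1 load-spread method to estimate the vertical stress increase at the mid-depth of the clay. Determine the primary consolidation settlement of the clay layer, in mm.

S_c ≈ 140 mm

Mid-depth of clay below the footing base: z = 3.9 + 2.1/2 = 4.95 m.
Stress increase at mid-clay by the 2:1 spreading method:
Δσ = qB/(B+z) = 250×5.9/(5.9+4.95) = 135.94 kPa
Final effective stress: σ'_f = σ'_0 + Δσ = 91.9 + 135.94 = 227.84 kPa.
Normally consolidated clay, so the full stress increment lies on the virgin compression line:
S_c = C_c·H/(1+e₀)·log₁₀(σ'_f/σ'_0) = 0.35×2.1/(1+1.07)×log₁₀(227.84/91.9)
    = 0.35507 × 0.39431 = 0.14 m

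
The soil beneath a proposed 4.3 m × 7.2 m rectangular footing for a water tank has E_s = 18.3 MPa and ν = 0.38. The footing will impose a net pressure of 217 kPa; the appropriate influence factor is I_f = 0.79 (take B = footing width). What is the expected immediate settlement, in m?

S_e ≈ 0.0345 m

Immediate (elastic) settlement: S_e = q·B·(1−ν²)/E_s · I_f.
E_s = 18.3 MPa = 18300 kPa.
S_e = 217 × 4.3 × (1 − 0.38²) / 18300 × 0.79
    = 217 × 4.3 × 0.8556 / 18300 × 0.79
    = 0.03446 m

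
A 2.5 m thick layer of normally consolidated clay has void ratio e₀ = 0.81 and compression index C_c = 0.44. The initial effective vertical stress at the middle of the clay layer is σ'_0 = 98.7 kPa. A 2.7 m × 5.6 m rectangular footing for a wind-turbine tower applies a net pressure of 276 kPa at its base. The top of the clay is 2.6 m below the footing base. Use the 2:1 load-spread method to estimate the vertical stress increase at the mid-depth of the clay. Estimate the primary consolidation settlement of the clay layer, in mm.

Mid-depth of clay below the footing base: z = 2.6 + 2.5/2 = 3.85 m.
Stress increase at mid-clay by the 2:1 spreading method:
Δσ = qBL/((B+z)(L+z)) = 276×2.7×5.6/((2.7+3.85)(5.6+3.85)) = 67.42 kPa
Final effective stress: σ'_f = σ'_0 + Δσ = 98.7 + 67.42 = 166.12 kPa.
Normally consolidated clay, so the full stress increment lies on the virgin compression line:
S_c = C_c·H/(1+e₀)·log₁₀(σ'_f/σ'_0) = 0.44×2.5/(1+0.81)×log₁₀(166.12/98.7)
    = 0.60773 × 0.2261 = 0.1374 m

S_c ≈ 137 mm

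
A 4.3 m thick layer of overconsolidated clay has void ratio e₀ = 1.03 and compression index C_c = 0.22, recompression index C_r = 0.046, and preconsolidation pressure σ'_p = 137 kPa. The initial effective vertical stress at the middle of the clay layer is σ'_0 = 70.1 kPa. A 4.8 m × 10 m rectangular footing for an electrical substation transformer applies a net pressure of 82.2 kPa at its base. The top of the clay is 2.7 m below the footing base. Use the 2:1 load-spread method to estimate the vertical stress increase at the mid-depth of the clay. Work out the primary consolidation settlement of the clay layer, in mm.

Mid-depth of clay below the footing base: z = 2.7 + 4.3/2 = 4.85 m.
Stress increase at mid-clay by the 2:1 spreading method:
Δσ = qBL/((B+z)(L+z)) = 82.2×4.8×10/((4.8+4.85)(10+4.85)) = 27.533 kPa
Final effective stress: σ'_f = 70.1 + 27.533 = 97.633 kPa.
σ'_f = 97.633 ≤ σ'_p = 137 kPa, so the clay remains overconsolidated and only the recompression index applies:
S_c = C_r·H/(1+e₀)·log₁₀(σ'_f/σ'_0) = 0.046×4.3/2.03×log₁₀(97.633/70.1)
    = 0.097437 × 0.14388 = 0.01402 m

S_c ≈ 14 mm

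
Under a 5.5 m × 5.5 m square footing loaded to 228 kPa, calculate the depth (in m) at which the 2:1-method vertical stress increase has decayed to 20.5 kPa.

2:1 spreading — at depth z the loaded area has grown by z in each plan dimension:
qB²/(B+z)² = Δσ_z ⇒ z = B(√(q/Δσ_z) − 1) = 5.5×(√(228/20.5) − 1) = 12.84 m

z ≈ 12.8 m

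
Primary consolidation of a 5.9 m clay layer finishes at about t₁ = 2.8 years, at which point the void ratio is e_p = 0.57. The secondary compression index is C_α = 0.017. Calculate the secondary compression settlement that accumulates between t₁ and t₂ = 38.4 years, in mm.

S_s ≈ 72.6 mm

Secondary compression: S_s = C_α·H/(1+e_p)·log₁₀(t₂/t₁)
S_s = 0.017×5.9/(1+0.57)×log₁₀(38.4/2.8)
    = 0.06389 × 1.137 = 0.07265 m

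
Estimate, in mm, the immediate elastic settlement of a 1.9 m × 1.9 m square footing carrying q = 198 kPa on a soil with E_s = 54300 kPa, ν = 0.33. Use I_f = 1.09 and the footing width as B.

S_e ≈ 6.73 mm

Immediate (elastic) settlement: S_e = q·B·(1−ν²)/E_s · I_f.
S_e = 198 × 1.9 × (1 − 0.33²) / 54300 × 1.09
    = 198 × 1.9 × 0.8911 / 54300 × 1.09
    = 0.006729 m = 6.729 mm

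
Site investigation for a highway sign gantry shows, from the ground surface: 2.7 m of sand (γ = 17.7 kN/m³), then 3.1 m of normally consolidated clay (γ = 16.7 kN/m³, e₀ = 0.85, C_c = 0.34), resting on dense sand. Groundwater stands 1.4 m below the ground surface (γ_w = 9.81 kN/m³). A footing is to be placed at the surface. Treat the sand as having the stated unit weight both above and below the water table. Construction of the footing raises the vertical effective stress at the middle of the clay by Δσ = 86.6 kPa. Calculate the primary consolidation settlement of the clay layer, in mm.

S_c ≈ 263 mm

Mid-depth of clay below the ground surface: z = 2.7 + 3.1/2 = 4.25 m.
Total vertical stress at mid-clay: σ_v = 17.7×2.7 + 16.7×1.55 = 73.675 kPa.
Pore pressure: u = 9.81×(4.25 − 1.4) = 27.959 kPa.
Initial effective stress: σ'_0 = σ_v − u = 73.675 − 27.959 = 45.716 kPa.
Final effective stress: σ'_f = σ'_0 + Δσ = 45.716 + 86.6 = 132.32 kPa.
Normally consolidated clay, so the full stress increment lies on the virgin compression line:
S_c = C_c·H/(1+e₀)·log₁₀(σ'_f/σ'_0) = 0.34×3.1/(1+0.85)×log₁₀(132.32/45.716)
    = 0.56973 × 0.46156 = 0.263 m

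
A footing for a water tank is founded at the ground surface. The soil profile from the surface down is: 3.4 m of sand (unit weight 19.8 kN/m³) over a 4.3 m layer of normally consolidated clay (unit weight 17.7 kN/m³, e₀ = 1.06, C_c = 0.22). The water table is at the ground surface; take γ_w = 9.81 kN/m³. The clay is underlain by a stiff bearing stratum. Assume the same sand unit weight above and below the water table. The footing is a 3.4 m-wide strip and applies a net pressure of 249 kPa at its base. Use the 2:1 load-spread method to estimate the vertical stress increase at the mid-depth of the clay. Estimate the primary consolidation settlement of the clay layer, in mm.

S_c ≈ 209 mm

Mid-depth of clay below the ground surface: z = 3.4 + 4.3/2 = 5.55 m.
Total vertical stress at mid-clay: σ_v = 19.8×3.4 + 17.7×2.15 = 105.38 kPa.
Pore pressure: u = 9.81×(5.55 − 0) = 54.446 kPa.
Initial effective stress: σ'_0 = σ_v − u = 105.38 − 54.446 = 50.934 kPa.
Stress increase at mid-clay by the 2:1 spreading method:
Δσ = qB/(B+z) = 249×3.4/(3.4+5.55) = 94.592 kPa
Final effective stress: σ'_f = σ'_0 + Δσ = 50.934 + 94.592 = 145.53 kPa.
Normally consolidated clay, so the full stress increment lies on the virgin compression line:
S_c = C_c·H/(1+e₀)·log₁₀(σ'_f/σ'_0) = 0.22×4.3/(1+1.06)×log₁₀(145.53/50.934)
    = 0.45922 × 0.45594 = 0.2094 m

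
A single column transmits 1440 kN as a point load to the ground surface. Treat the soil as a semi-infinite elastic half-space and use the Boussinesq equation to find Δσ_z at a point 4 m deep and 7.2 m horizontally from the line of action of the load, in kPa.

Boussinesq vertical stress below a point load on an elastic half-space:
Δσ_z = 3P/(2πz²) · [1 + (r/z)²]^(−5/2)
r/z = 7.2/4 = 1.8; [1+(r/z)²]^(−5/2) = 0.027014.
Δσ_z = 3×1440/(2π×4²) × 0.027014 = 42.972 × 0.027014 = 1.161 kPa

Δσ_z ≈ 1.16 kPa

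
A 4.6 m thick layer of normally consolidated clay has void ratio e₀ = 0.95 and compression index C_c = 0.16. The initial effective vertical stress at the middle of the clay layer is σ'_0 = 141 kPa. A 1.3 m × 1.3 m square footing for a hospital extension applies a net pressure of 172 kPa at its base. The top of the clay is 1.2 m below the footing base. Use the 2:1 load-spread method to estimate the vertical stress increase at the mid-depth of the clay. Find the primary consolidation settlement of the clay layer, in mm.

Mid-depth of clay below the footing base: z = 1.2 + 4.6/2 = 3.5 m.
Stress increase at mid-clay by the 2:1 spreading method:
Δσ = qBL/((B+z)(L+z)) = 172×1.3×1.3/((1.3+3.5)(1.3+3.5)) = 12.616 kPa
Final effective stress: σ'_f = σ'_0 + Δσ = 141 + 12.616 = 153.62 kPa.
Normally consolidated clay, so the full stress increment lies on the virgin compression line:
S_c = C_c·H/(1+e₀)·log₁₀(σ'_f/σ'_0) = 0.16×4.6/(1+0.95)×log₁₀(153.62/141)
    = 0.37744 × 0.037229 = 0.01405 m

S_c ≈ 14.1 mm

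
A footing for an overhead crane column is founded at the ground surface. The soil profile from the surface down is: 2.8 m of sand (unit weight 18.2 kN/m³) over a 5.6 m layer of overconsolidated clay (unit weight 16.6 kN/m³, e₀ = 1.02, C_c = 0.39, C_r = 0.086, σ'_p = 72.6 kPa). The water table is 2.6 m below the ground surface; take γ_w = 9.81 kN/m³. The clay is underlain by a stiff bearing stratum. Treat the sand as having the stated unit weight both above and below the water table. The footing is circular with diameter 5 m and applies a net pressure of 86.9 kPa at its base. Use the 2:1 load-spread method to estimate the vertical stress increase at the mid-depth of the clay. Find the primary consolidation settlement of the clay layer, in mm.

Mid-depth of clay below the ground surface: z = 2.8 + 5.6/2 = 5.6 m.
Total vertical stress at mid-clay: σ_v = 18.2×2.8 + 16.6×2.8 = 97.44 kPa.
Pore pressure: u = 9.81×(5.6 − 2.6) = 29.43 kPa.
Initial effective stress: σ'_0 = σ_v − u = 97.44 − 29.43 = 68.01 kPa.
Stress increase at mid-clay by the 2:1 spreading method:
Δσ ≈ qD²/(D+z)² = 86.9×5²/(5+5.6)² = 19.335 kPa
Final effective stress: σ'_f = 68.01 + 19.335 = 87.345 kPa.
σ'_f = 87.345 > σ'_p = 72.6 kPa, so the stress path crosses the preconsolidation pressure — recompression up to σ'_p, then virgin compression beyond:
S_c = H/(1+e₀)·[C_r·log₁₀(σ'_p/σ'_0) + C_c·log₁₀(σ'_f/σ'_p)]
    = 5.6/2.02 × [0.086×log₁₀(72.6/68.01) + 0.39×log₁₀(87.345/72.6)]
    = 2.7723 × [0.0024393 + 0.031318] = 0.09359 m

S_c ≈ 93.6 mm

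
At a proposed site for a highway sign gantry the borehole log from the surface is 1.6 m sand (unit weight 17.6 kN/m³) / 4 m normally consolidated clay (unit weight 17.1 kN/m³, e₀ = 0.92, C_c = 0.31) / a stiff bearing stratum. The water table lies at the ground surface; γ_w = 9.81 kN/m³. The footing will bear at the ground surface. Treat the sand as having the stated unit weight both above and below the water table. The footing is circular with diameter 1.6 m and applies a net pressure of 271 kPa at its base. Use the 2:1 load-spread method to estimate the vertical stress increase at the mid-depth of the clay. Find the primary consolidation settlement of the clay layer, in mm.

S_c ≈ 187 mm

Mid-depth of clay below the ground surface: z = 1.6 + 4/2 = 3.6 m.
Total vertical stress at mid-clay: σ_v = 17.6×1.6 + 17.1×2 = 62.36 kPa.
Pore pressure: u = 9.81×(3.6 − 0) = 35.316 kPa.
Initial effective stress: σ'_0 = σ_v − u = 62.36 − 35.316 = 27.044 kPa.
Stress increase at mid-clay by the 2:1 spreading method:
Δσ ≈ qD²/(D+z)² = 271×1.6²/(1.6+3.6)² = 25.657 kPa
Final effective stress: σ'_f = σ'_0 + Δσ = 27.044 + 25.657 = 52.701 kPa.
Normally consolidated clay, so the full stress increment lies on the virgin compression line:
S_c = C_c·H/(1+e₀)·log₁₀(σ'_f/σ'_0) = 0.31×4/(1+0.92)×log₁₀(52.701/27.044)
    = 0.64583 × 0.28975 = 0.1871 m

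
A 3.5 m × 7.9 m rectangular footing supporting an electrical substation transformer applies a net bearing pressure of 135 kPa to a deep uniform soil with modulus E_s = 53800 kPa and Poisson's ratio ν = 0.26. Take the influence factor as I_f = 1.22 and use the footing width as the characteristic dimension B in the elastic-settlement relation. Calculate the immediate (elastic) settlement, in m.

Immediate (elastic) settlement: S_e = q·B·(1−ν²)/E_s · I_f.
S_e = 135 × 3.5 × (1 − 0.26²) / 53800 × 1.22
    = 135 × 3.5 × 0.9324 / 53800 × 1.22
    = 0.00999 m

S_e ≈ 0.00999 m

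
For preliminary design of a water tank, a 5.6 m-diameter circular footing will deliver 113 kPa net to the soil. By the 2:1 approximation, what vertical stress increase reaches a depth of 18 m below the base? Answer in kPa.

By the 2:1 method the load spreads at 1 horizontal : 2 vertical, so at depth z the loaded area has grown by z in each plan dimension:
Δσ ≈ qD²/(D+z)² = 113×5.6²/(5.6+18)² = 6.3625 kPa

Δσ_z ≈ 6.36 kPa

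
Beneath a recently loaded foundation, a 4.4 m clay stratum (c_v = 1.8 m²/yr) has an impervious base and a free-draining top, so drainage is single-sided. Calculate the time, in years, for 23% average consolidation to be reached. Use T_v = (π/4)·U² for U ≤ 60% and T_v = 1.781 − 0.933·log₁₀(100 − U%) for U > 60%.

t ≈ 0.447 years

Drainage path length: H_d = H = 4.4 m (single drainage).
U ≤ 60%: T_v = (π/4)·U² = (π/4)×0.23² = 0.041548.
t = T_v·H_d²/c_v = 0.041548×4.4²/1.8 = 0.4469 years.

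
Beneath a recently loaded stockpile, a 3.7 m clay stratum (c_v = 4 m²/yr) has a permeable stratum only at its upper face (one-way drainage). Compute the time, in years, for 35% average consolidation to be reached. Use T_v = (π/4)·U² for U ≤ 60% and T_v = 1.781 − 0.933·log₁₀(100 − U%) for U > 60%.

Drainage path length: H_d = H = 3.7 m (single drainage).
U ≤ 60%: T_v = (π/4)·U² = (π/4)×0.35² = 0.096211.
t = T_v·H_d²/c_v = 0.096211×3.7²/4 = 0.3293 years.

t ≈ 0.329 years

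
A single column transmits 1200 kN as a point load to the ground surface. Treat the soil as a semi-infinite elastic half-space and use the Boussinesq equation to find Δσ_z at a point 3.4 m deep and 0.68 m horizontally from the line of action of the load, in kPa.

Δσ_z ≈ 44.9 kPa

Boussinesq vertical stress below a point load on an elastic half-space:
Δσ_z = 3P/(2πz²) · [1 + (r/z)²]^(−5/2)
r/z = 0.68/3.4 = 0.2; [1+(r/z)²]^(−5/2) = 0.9066.
Δσ_z = 3×1200/(2π×3.4²) × 0.9066 = 49.564 × 0.9066 = 44.93 kPa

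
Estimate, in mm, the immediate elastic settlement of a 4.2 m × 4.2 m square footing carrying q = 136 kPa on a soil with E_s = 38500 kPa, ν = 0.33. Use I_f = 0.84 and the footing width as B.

Immediate (elastic) settlement: S_e = q·B·(1−ν²)/E_s · I_f.
S_e = 136 × 4.2 × (1 − 0.33²) / 38500 × 0.84
    = 136 × 4.2 × 0.8911 / 38500 × 0.84
    = 0.01111 m = 11.11 mm

S_e ≈ 11.1 mm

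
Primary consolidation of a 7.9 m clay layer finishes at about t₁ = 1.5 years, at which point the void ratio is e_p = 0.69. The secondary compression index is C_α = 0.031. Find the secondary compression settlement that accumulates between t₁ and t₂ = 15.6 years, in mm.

S_s ≈ 147 mm

Secondary compression: S_s = C_α·H/(1+e_p)·log₁₀(t₂/t₁)
S_s = 0.031×7.9/(1+0.69)×log₁₀(15.6/1.5)
    = 0.1449 × 1.017 = 0.1474 m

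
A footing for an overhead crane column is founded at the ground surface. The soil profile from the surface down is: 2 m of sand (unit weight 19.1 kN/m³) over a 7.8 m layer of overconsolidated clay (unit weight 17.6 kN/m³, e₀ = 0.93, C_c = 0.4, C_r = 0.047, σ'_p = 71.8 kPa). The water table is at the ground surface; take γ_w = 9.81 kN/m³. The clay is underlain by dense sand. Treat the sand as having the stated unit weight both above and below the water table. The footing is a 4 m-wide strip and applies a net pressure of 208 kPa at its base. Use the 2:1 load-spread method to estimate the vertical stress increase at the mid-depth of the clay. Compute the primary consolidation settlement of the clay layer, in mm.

S_c ≈ 464 mm

Mid-depth of clay below the ground surface: z = 2 + 7.8/2 = 5.9 m.
Total vertical stress at mid-clay: σ_v = 19.1×2 + 17.6×3.9 = 106.84 kPa.
Pore pressure: u = 9.81×(5.9 − 0) = 57.879 kPa.
Initial effective stress: σ'_0 = σ_v − u = 106.84 − 57.879 = 48.961 kPa.
Stress increase at mid-clay by the 2:1 spreading method:
Δσ = qB/(B+z) = 208×4/(4+5.9) = 84.04 kPa
Final effective stress: σ'_f = 48.961 + 84.04 = 133 kPa.
σ'_f = 133 > σ'_p = 71.8 kPa, so the stress path crosses the preconsolidation pressure — recompression up to σ'_p, then virgin compression beyond:
S_c = H/(1+e₀)·[C_r·log₁₀(σ'_p/σ'_0) + C_c·log₁₀(σ'_f/σ'_p)]
    = 7.8/1.93 × [0.047×log₁₀(71.8/48.961) + 0.4×log₁₀(133/71.8)]
    = 4.0415 × [0.0078149 + 0.10709] = 0.4644 m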